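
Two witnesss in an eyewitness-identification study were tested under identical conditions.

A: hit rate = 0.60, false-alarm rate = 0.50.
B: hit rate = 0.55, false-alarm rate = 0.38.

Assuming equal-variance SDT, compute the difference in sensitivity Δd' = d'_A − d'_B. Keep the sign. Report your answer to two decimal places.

Δd' = -0.18

A: z(0.60) = 0.253, z(0.50) = 0.000, d' = 0.253
B: z(0.55) = 0.126, z(0.38) = -0.305, d' = 0.431
Δd' = d'_A − d'_B = 0.253 − 0.431 = -0.178
B has the higher sensitivity.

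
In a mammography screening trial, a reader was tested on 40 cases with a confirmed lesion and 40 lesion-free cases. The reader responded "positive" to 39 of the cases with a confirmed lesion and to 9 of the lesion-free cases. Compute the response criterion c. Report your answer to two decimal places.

H = 39/40 = 0.9750
FA = 9/40 = 0.2250
z(H) = z(0.9750) = 1.9600
z(FA) = z(0.2250) = -0.7554
c = −½·[z(H) + z(FA)] = −0.5 × (1.9600 + (-0.7554)) = -0.6023

c = -0.60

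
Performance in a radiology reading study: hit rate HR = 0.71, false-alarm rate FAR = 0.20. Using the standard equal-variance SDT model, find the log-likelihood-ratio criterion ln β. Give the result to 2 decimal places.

Φ⁻¹(H) = Φ⁻¹(0.71) = 0.553
Φ⁻¹(FA) = Φ⁻¹(0.20) = -0.842
ln β = −½·[z(H)² − z(FA)²] = −0.5 × (0.306 − 0.709) = 0.2015

ln β = 0.20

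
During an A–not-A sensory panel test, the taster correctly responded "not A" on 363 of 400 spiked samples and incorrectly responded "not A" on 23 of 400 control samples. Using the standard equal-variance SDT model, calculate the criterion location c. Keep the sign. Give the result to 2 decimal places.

c = 0.13

H = 363/400 = 0.9075
FA = 23/400 = 0.0575
Φ⁻¹(H) = Φ⁻¹(0.9075) = 1.3255
Φ⁻¹(FA) = Φ⁻¹(0.0575) = -1.5761
c = −½·[z(H) + z(FA)] = −0.5 × (1.3255 + (-1.5761)) = 0.1253
c > 0: the taster has a conservative response bias.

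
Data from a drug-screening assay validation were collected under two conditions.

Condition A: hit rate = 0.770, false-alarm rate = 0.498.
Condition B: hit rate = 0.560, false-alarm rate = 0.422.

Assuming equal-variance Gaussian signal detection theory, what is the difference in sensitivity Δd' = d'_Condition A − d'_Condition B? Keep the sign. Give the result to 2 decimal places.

Δd' = 0.40

Condition A: z(0.770) = 0.739, z(0.498) = -0.005, d' = 0.744
Condition B: z(0.560) = 0.151, z(0.422) = -0.197, d' = 0.348
Δd' = d'_Condition A − d'_Condition B = 0.744 − 0.348 = 0.396
Condition A has the higher sensitivity.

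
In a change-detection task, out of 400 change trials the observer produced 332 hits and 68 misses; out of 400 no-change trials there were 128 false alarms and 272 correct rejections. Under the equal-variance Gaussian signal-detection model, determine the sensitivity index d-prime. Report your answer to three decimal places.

H = 332/400 = 0.8300
FA = 128/400 = 0.3200
z(H) = 0.9542
z(FA) = -0.4677
d' = z(H) − z(FA) = 0.9542 − (-0.4677) = 1.4219

d-prime = 1.422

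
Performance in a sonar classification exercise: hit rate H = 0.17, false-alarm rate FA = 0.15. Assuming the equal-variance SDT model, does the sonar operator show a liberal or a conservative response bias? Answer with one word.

conservative

z(H) = -0.954, z(FA) = -1.036
c = −½·(z(H) + z(FA)) = 0.995
c > 0 → conservative criterion (biased toward responding “no”).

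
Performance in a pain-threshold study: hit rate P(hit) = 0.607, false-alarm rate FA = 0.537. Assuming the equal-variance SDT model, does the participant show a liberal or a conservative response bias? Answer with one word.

liberal

z(H) = 0.272, z(FA) = 0.093
c = −½·(z(H) + z(FA)) = -0.1825
c < 0 → liberal criterion (biased toward responding “yes”).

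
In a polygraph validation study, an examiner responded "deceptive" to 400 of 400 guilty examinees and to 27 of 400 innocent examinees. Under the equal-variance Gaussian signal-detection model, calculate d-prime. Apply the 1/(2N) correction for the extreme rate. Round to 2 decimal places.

The hit rate is 400/400 = 1, so apply the 1/(2N) correction: H → 1 − 1/(2·400) = 0.99875.
z(H) = z(0.99875) = 3.023
z(FA) = z(0.06750) = -1.495
d' = 3.023 − (-1.495) = 4.518

d-prime = 4.52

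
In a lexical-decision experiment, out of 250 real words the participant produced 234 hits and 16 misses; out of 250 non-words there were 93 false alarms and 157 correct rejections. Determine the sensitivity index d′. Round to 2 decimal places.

d′ = 1.85

H = 234/250 = 0.9360
FA = 93/250 = 0.3720
z(H) = z(0.9360) = 1.5220
z(FA) = z(0.3720) = -0.3266
d' = z(H) − z(FA) = 1.5220 − (-0.3266) = 1.8486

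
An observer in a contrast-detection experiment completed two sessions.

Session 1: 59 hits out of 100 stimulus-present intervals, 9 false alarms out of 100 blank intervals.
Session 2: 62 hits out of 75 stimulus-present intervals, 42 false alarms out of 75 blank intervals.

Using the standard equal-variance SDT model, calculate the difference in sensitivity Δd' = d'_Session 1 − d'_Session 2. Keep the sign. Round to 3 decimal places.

Δd' = 0.778

Session 1: z(0.5900) = 0.2275, z(0.0900) = -1.3408, d' = 1.5683
Session 2: z(0.8267) = 0.9412, z(0.5600) = 0.1510, d' = 0.7902
Δd' = d'_Session 1 − d'_Session 2 = 1.5683 − 0.7902 = 0.7781
Session 1 has the higher sensitivity.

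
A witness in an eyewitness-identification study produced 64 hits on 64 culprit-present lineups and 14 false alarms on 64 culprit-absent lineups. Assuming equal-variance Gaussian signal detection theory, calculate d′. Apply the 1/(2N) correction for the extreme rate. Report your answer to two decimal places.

d′ = 3.19

The hit rate is 64/64 = 1, so apply the 1/(2N) correction: H → 1 − 1/(2·64) = 0.99219.
z(H) = z(0.99219) = 2.418
z(FA) = z(0.21875) = -0.776
d' = 2.418 − (-0.776) = 3.194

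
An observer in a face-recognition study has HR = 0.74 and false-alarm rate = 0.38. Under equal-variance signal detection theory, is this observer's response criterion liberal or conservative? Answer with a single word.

z(H) = 0.643, z(FA) = -0.305
c = −½·(z(H) + z(FA)) = -0.169
c < 0 → liberal criterion (biased toward responding “yes”).

liberal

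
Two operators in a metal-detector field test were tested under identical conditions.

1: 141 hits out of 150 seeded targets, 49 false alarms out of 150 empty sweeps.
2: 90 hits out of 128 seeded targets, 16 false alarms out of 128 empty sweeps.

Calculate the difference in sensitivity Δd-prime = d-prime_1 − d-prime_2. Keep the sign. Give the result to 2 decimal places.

1: z(0.9400) = 1.555, z(0.3267) = -0.449, d' = 2.004
2: z(0.7031) = 0.533, z(0.1250) = -1.150, d' = 1.683
Δd' = d'_1 − d'_2 = 2.004 − 1.683 = 0.321
1 has the higher sensitivity.

Δd-prime = 0.32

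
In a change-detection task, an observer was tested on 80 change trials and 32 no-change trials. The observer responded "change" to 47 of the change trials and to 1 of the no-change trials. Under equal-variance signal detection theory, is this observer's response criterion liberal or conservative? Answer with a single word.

conservative

z(H) = 0.221, z(FA) = -1.863
c = −½·(z(H) + z(FA)) = 0.821
c > 0 → conservative criterion (biased toward responding “no”).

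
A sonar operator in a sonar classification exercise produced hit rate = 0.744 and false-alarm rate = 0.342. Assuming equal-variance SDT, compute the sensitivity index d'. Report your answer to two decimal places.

d' = 1.06

Φ⁻¹(H) = Φ⁻¹(0.744) = 0.656
Φ⁻¹(FA) = Φ⁻¹(0.342) = -0.407
d' = z(H) − z(FA) = 0.656 − (-0.407) = 1.063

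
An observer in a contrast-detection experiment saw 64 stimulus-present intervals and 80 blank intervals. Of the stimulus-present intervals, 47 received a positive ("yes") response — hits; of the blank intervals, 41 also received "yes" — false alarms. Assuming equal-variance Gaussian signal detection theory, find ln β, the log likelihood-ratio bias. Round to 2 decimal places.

H = 47/64 = 0.7344
FA = 41/80 = 0.5125
Φ⁻¹(0.7344) = 0.626, Φ⁻¹(0.5125) = 0.031
ln β = −½·[z(H)² − z(FA)²] = −0.5 × (0.392 − 0.001) = -0.1955

ln β = -0.20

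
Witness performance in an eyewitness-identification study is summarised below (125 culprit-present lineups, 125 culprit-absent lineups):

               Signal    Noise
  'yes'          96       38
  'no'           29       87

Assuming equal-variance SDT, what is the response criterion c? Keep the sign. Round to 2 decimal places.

H = 96/125 = 0.7680
FA = 38/125 = 0.3040
Φ⁻¹(H) = 0.7323
Φ⁻¹(FA) = -0.5129
c = −½·[z(H) + z(FA)] = −0.5 × (0.7323 + (-0.5129)) = -0.1097
c < 0: the witness has a liberal response bias.

c = -0.11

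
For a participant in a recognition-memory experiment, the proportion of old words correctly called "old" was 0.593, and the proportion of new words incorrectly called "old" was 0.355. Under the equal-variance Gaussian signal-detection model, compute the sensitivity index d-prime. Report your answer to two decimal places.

d-prime = 0.61

z(0.593) = 0.235, z(0.355) = -0.372
d' = z(H) − z(FA) = 0.235 − (-0.372) = 0.607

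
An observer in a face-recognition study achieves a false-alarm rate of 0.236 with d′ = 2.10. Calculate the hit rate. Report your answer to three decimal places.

z(false-alarm rate) = z(0.236) = -0.7192
z(H) = z(FA) + d' = -0.7192 + 2.10 = 1.3808
hit rate = Φ(1.3808) = 0.9163

hit rate = 0.916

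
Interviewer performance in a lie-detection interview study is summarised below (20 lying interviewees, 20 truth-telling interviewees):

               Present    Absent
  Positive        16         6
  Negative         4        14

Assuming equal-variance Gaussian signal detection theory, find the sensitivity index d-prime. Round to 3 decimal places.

H = 16/20 = 0.8000
FA = 6/20 = 0.3000
Φ⁻¹(0.8000) = 0.8416, Φ⁻¹(0.3000) = -0.5244
d' = z(H) − z(FA) = 0.8416 − (-0.5244) = 1.3660

d-prime = 1.366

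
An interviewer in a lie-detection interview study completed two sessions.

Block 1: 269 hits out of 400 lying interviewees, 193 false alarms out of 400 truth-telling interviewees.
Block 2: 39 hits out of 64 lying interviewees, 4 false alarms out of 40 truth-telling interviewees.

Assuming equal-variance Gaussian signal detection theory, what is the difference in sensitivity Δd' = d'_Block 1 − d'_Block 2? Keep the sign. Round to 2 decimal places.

Block 1: z(0.6725) = 0.447, z(0.4825) = -0.044, d' = 0.491
Block 2: z(0.6094) = 0.278, z(0.1000) = -1.282, d' = 1.560
Δd' = d'_Block 1 − d'_Block 2 = 0.491 − 1.560 = -1.069
Block 2 has the higher sensitivity.

Δd' = -1.07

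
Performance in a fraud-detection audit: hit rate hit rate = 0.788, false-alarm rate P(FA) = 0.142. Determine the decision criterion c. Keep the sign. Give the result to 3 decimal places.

z(H) = 0.7995
z(FA) = -1.0714
c = −½·[z(H) + z(FA)] = −0.5 × (0.7995 + (-1.0714)) = 0.13595

c = 0.136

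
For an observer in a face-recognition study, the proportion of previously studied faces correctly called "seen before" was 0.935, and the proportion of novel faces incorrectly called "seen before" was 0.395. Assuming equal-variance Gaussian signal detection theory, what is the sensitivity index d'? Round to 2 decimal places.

d' = 1.78

z(H) = z(0.935) = 1.514
z(FA) = z(0.395) = -0.266
d' = z(H) − z(FA) = 1.514 − (-0.266) = 1.780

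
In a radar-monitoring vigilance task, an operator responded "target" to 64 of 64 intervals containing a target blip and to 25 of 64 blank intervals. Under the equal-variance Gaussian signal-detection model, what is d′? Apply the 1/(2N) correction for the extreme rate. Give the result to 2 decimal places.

The hit rate is 64/64 = 1, so apply the 1/(2N) correction: H → 1 − 1/(2·64) = 0.99219.
z(H) = z(0.99219) = 2.418
z(FA) = z(0.39062) = -0.278
d' = 2.418 − (-0.278) = 2.696

d′ = 2.70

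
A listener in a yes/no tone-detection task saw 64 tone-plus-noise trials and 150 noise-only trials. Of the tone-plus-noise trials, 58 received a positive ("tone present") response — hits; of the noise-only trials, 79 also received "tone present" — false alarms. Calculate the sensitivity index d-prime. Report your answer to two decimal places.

d-prime = 1.25

H = 58/64 = 0.9062
FA = 79/150 = 0.5267
Φ⁻¹(H) = 1.318
Φ⁻¹(FA) = 0.067
d' = z(H) − z(FA) = 1.318 − 0.067 = 1.251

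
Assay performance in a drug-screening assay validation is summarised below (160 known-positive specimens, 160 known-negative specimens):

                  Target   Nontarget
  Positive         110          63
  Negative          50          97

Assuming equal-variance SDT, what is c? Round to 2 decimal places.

c = -0.11

H = 110/160 = 0.6875
FA = 63/160 = 0.3937
Φ⁻¹(H) = Φ⁻¹(0.6875) = 0.489
Φ⁻¹(FA) = Φ⁻¹(0.3937) = -0.270
c = −½·[z(H) + z(FA)] = −0.5 × (0.489 + (-0.270)) = -0.1095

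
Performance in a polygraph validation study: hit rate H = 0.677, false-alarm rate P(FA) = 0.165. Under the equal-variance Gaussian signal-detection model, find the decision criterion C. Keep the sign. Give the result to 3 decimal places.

C = 0.257

z(0.677) = 0.4593, z(0.165) = -0.9741
c = −½·[z(H) + z(FA)] = −0.5 × (0.4593 + (-0.9741)) = 0.2574
c > 0: the examiner has a conservative response bias.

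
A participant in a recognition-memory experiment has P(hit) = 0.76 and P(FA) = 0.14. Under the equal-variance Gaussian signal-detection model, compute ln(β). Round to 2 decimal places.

ln β = 0.33

Φ⁻¹(H) = Φ⁻¹(0.76) = 0.706
Φ⁻¹(FA) = Φ⁻¹(0.14) = -1.080
ln β = −½·[z(H)² − z(FA)²] = −0.5 × (0.498 − 1.166) = 0.334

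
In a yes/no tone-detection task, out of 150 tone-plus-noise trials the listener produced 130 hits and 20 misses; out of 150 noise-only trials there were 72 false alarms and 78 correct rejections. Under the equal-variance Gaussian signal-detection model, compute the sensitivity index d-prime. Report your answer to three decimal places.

d-prime = 1.161

H = 130/150 = 0.8667
FA = 72/150 = 0.4800
Φ⁻¹(H) = Φ⁻¹(0.8667) = 1.1109
Φ⁻¹(FA) = Φ⁻¹(0.4800) = -0.0502
d' = z(H) − z(FA) = 1.1109 − (-0.0502) = 1.1611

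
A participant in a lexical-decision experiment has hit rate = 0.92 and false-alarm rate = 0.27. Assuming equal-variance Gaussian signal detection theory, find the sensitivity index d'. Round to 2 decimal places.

z(0.92) = 1.4051, z(0.27) = -0.6128
d' = z(H) − z(FA) = 1.4051 − (-0.6128) = 2.0179

d' = 2.02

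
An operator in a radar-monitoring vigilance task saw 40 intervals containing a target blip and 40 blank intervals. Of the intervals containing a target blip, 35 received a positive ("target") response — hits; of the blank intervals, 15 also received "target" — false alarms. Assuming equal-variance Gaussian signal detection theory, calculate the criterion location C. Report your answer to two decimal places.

H = 35/40 = 0.8750
FA = 15/40 = 0.3750
Φ⁻¹(0.8750) = 1.1503, Φ⁻¹(0.3750) = -0.3186
c = −½·[z(H) + z(FA)] = −0.5 × (1.1503 + (-0.3186)) = -0.41585

C = -0.42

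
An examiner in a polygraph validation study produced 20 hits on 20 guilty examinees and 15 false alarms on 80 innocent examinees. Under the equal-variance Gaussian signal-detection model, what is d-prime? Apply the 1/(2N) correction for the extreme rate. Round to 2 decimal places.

d-prime = 2.85

The hit rate is 20/20 = 1, so apply the 1/(2N) correction: H → 1 − 1/(2·20) = 0.97500.
z(H) = z(0.97500) = 1.960
z(FA) = z(0.18750) = -0.887
d' = 1.960 − (-0.887) = 2.847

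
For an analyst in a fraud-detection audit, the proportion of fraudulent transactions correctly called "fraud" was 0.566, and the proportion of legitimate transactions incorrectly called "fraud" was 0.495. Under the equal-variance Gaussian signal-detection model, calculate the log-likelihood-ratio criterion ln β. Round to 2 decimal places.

z(H) = 0.166
z(FA) = -0.013
ln β = −½·[z(H)² − z(FA)²] = −0.5 × (0.028 − 0.000) = -0.014

ln β = -0.01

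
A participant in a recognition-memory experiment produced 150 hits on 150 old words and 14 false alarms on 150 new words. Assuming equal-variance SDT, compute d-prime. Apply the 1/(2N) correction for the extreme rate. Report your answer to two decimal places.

The hit rate is 150/150 = 1, so apply the 1/(2N) correction: H → 1 − 1/(2·150) = 0.99667.
z(H) = z(0.99667) = 2.713
z(FA) = z(0.09333) = -1.321
d' = 2.713 − (-1.321) = 4.034

d-prime = 4.03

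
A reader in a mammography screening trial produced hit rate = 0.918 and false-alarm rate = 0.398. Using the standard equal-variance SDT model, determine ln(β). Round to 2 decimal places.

ln β = -0.94

z(H) = z(0.918) = 1.392
z(FA) = z(0.398) = -0.259
ln β = −½·[z(H)² − z(FA)²] = −0.5 × (1.938 − 0.067) = -0.9355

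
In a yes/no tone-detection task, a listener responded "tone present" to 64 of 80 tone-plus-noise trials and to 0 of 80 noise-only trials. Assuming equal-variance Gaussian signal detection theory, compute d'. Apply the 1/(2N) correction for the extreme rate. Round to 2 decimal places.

The false-alarm rate is 0/80 = 0, so apply the 1/(2N) correction: FA → 1/(2·80) = 0.00625.
z(H) = z(0.80000) = 0.842
z(FA) = z(0.00625) = -2.498
d' = 0.842 − (-2.498) = 3.340

d' = 3.34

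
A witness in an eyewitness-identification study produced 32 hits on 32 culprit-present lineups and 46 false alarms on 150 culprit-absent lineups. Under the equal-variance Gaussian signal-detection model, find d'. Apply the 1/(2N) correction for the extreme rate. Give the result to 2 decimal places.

d' = 2.66

The hit rate is 32/32 = 1, so apply the 1/(2N) correction: H → 1 − 1/(2·32) = 0.98438.
z(H) = z(0.98438) = 2.154
z(FA) = z(0.30667) = -0.505
d' = 2.154 − (-0.505) = 2.659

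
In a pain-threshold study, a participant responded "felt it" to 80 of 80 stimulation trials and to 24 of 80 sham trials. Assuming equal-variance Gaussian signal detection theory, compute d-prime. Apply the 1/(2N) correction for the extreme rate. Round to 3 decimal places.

d-prime = 3.022

The hit rate is 80/80 = 1, so apply the 1/(2N) correction: H → 1 − 1/(2·80) = 0.99375.
z(H) = z(0.99375) = 2.4977
z(FA) = z(0.30000) = -0.5244
d' = 2.4977 − (-0.5244) = 3.0221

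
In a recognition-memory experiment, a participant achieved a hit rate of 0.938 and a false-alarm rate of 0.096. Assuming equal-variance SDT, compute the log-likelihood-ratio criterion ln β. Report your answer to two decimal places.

z(H) = 1.538
z(FA) = -1.305
ln β = −½·[z(H)² − z(FA)²] = −0.5 × (2.365 − 1.703) = -0.331

ln β = -0.33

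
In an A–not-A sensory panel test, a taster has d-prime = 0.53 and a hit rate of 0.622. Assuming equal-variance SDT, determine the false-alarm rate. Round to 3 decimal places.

z(hit rate) = z(0.622) = 0.3107
z(FA) = z(H) − d' = 0.3107 − 0.53 = -0.2193
false-alarm rate = Φ(-0.2193) = 0.4132

false-alarm rate = 0.413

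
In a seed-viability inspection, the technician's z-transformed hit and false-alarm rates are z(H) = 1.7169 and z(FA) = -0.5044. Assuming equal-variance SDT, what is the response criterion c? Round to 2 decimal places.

c = -0.61

c = −½·[z(H) + z(FA)] = −½·(1.7169 + (-0.5044)) = -0.60625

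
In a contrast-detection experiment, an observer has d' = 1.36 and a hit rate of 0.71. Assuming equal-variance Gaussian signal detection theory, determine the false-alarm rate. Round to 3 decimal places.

false-alarm rate = 0.210

z(hit rate) = z(0.71) = 0.5534
z(FA) = z(H) − d' = 0.5534 − 1.36 = -0.8066
false-alarm rate = Φ(-0.8066) = 0.2099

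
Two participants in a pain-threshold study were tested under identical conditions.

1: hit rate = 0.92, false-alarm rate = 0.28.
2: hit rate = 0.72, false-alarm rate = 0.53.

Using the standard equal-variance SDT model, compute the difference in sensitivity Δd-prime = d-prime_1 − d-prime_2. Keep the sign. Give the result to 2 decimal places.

1: z(0.92) = 1.405, z(0.28) = -0.583, d' = 1.988
2: z(0.72) = 0.583, z(0.53) = 0.075, d' = 0.508
Δd' = d'_1 − d'_2 = 1.988 − 0.508 = 1.480
1 has the higher sensitivity.

Δd-prime = 1.48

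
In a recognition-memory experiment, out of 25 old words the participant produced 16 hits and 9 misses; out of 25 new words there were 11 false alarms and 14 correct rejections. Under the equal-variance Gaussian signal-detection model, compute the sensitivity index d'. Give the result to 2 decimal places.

H = 16/25 = 0.6400
FA = 11/25 = 0.4400
z(0.6400) = 0.358, z(0.4400) = -0.151
d' = z(H) − z(FA) = 0.358 − (-0.151) = 0.509

d' = 0.51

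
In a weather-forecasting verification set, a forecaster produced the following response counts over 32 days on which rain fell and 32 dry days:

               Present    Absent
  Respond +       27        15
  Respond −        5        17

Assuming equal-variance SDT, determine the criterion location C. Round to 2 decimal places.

C = -0.47

H = 27/32 = 0.8438
FA = 15/32 = 0.4688
Φ⁻¹(H) = 1.0102
Φ⁻¹(FA) = -0.0783
c = −½·[z(H) + z(FA)] = −0.5 × (1.0102 + (-0.0783)) = -0.46595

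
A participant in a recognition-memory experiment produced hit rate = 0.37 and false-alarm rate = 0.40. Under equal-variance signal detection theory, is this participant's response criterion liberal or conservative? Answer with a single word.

conservative

z(H) = -0.332, z(FA) = -0.253
c = −½·(z(H) + z(FA)) = 0.2925
c > 0 → conservative criterion (biased toward responding “no”).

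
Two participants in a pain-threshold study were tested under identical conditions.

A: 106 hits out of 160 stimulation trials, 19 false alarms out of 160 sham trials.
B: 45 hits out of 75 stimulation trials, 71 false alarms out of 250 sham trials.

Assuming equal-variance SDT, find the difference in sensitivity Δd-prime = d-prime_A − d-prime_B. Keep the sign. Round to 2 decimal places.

Δd-prime = 0.78

A: z(0.6625) = 0.419, z(0.1187) = -1.182, d' = 1.601
B: z(0.6000) = 0.253, z(0.2840) = -0.571, d' = 0.824
Δd' = d'_A − d'_B = 1.601 − 0.824 = 0.777
A has the higher sensitivity.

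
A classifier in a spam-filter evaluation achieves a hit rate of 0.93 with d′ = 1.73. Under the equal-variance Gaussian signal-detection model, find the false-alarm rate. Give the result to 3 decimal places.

false-alarm rate = 0.400

z(hit rate) = z(0.93) = 1.4758
z(FA) = z(H) − d' = 1.4758 − 1.73 = -0.2542
false-alarm rate = Φ(-0.2542) = 0.3997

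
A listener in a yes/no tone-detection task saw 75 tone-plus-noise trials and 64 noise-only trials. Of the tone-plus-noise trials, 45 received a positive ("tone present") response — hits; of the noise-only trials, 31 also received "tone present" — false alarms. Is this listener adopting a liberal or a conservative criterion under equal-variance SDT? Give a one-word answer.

liberal

z(H) = 0.253, z(FA) = -0.039
c = −½·(z(H) + z(FA)) = -0.107
c < 0 → liberal criterion (biased toward responding “yes”).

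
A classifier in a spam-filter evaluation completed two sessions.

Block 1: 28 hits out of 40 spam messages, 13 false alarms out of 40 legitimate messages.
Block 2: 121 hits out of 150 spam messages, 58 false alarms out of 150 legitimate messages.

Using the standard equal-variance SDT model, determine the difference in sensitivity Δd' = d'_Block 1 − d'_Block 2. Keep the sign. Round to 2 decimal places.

Block 1: z(0.7000) = 0.524, z(0.3250) = -0.454, d' = 0.978
Block 2: z(0.8067) = 0.866, z(0.3867) = -0.288, d' = 1.154
Δd' = d'_Block 1 − d'_Block 2 = 0.978 − 1.154 = -0.176
Block 2 has the higher sensitivity.

Δd' = -0.18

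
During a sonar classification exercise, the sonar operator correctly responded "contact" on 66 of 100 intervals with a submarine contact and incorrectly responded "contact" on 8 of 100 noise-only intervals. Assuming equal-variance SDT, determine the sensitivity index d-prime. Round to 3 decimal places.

d-prime = 1.818

H = 66/100 = 0.6600
FA = 8/100 = 0.0800
z(H) = 0.4125
z(FA) = -1.4051
d' = z(H) − z(FA) = 0.4125 − (-1.4051) = 1.8176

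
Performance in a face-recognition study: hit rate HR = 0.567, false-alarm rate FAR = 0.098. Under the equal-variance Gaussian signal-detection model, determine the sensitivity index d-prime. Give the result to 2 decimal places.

d-prime = 1.46

z(H) = 0.1687
z(FA) = -1.2930
d' = z(H) − z(FA) = 0.1687 − (-1.2930) = 1.4617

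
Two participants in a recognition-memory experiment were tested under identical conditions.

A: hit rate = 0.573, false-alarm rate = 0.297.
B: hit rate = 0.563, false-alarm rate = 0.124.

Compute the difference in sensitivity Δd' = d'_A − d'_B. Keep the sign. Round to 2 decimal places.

Δd' = -0.60

A: z(0.573) = 0.184, z(0.297) = -0.533, d' = 0.717
B: z(0.563) = 0.159, z(0.124) = -1.155, d' = 1.314
Δd' = d'_A − d'_B = 0.717 − 1.314 = -0.597
B has the higher sensitivity.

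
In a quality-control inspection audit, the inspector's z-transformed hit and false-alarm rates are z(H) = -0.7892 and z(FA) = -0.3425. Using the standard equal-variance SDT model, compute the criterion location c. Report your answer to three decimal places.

c = 0.566

c = −½·[z(H) + z(FA)] = −½·(-0.7892 + (-0.3425)) = 0.56585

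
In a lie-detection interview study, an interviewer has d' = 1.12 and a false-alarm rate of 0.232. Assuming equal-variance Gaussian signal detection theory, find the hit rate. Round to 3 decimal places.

hit rate = 0.651

z(false-alarm rate) = z(0.232) = -0.7323
z(H) = z(FA) + d' = -0.7323 + 1.12 = 0.3877
hit rate = Φ(0.3877) = 0.6509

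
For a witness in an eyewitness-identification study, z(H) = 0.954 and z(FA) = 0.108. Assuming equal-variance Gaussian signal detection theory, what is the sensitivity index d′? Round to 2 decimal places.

d′ = 0.85

d' = z(H) − z(FA) = 0.954 − 0.108 = 0.846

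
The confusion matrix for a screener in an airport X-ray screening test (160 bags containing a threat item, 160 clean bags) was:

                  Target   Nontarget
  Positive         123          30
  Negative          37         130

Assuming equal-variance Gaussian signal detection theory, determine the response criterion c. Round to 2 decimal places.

c = 0.08

H = 123/160 = 0.7688
FA = 30/160 = 0.1875
Φ⁻¹(H) = Φ⁻¹(0.7688) = 0.7349
Φ⁻¹(FA) = Φ⁻¹(0.1875) = -0.8871
c = −½·[z(H) + z(FA)] = −0.5 × (0.7349 + (-0.8871)) = 0.0761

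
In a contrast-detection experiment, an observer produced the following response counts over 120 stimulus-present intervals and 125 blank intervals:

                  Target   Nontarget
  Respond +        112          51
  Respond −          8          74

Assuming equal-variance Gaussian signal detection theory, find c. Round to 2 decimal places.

c = -0.63

H = 112/120 = 0.9333
FA = 51/125 = 0.4080
Φ⁻¹(H) = 1.501
Φ⁻¹(FA) = -0.233
c = −½·[z(H) + z(FA)] = −0.5 × (1.501 + (-0.233)) = -0.634
c < 0: the observer has a liberal response bias.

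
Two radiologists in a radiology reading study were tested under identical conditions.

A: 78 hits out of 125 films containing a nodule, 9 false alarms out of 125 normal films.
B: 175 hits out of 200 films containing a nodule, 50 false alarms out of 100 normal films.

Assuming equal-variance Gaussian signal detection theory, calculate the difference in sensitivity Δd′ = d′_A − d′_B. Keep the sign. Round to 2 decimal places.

Δd′ = 0.63

A: z(0.6240) = 0.316, z(0.0720) = -1.461, d' = 1.777
B: z(0.8750) = 1.150, z(0.5000) = 0.000, d' = 1.150
Δd' = d'_A − d'_B = 1.777 − 1.150 = 0.627
A has the higher sensitivity.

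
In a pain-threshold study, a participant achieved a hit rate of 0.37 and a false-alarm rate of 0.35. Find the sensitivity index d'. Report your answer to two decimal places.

d' = 0.05

Φ⁻¹(0.37) = -0.332, Φ⁻¹(0.35) = -0.385
d' = z(H) − z(FA) = -0.332 − (-0.385) = 0.053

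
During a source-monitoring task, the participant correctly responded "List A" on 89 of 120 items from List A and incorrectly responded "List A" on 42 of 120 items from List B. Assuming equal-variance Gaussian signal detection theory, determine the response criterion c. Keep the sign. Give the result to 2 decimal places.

H = 89/120 = 0.7417
FA = 42/120 = 0.3500
Φ⁻¹(H) = 0.649
Φ⁻¹(FA) = -0.385
c = −½·[z(H) + z(FA)] = −0.5 × (0.649 + (-0.385)) = -0.132
c < 0: the participant has a liberal response bias.

c = -0.13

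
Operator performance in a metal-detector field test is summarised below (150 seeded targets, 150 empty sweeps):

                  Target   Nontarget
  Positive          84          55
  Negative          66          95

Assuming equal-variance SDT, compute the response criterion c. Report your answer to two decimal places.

c = 0.09

H = 84/150 = 0.5600
FA = 55/150 = 0.3667
z(H) = 0.1510
z(FA) = -0.3406
c = −½·[z(H) + z(FA)] = −0.5 × (0.1510 + (-0.3406)) = 0.0948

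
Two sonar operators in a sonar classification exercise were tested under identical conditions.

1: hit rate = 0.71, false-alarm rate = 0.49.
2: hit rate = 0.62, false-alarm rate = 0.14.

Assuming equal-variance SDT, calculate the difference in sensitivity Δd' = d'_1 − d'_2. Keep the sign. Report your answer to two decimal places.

1: z(0.71) = 0.553, z(0.49) = -0.025, d' = 0.578
2: z(0.62) = 0.305, z(0.14) = -1.080, d' = 1.385
Δd' = d'_1 − d'_2 = 0.578 − 1.385 = -0.807
2 has the higher sensitivity.

Δd' = -0.81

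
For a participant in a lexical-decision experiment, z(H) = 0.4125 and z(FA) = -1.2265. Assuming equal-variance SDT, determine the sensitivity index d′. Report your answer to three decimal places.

d′ = 1.639

d' = z(H) − z(FA) = 0.4125 − (-1.2265) = 1.6390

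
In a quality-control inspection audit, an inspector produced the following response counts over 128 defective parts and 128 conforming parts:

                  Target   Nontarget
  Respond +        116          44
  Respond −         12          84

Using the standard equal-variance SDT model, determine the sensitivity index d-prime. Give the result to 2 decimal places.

d-prime = 1.72

H = 116/128 = 0.9062
FA = 44/128 = 0.3438
Φ⁻¹(H) = Φ⁻¹(0.9062) = 1.3177
Φ⁻¹(FA) = Φ⁻¹(0.3438) = -0.4021
d' = z(H) − z(FA) = 1.3177 − (-0.4021) = 1.7198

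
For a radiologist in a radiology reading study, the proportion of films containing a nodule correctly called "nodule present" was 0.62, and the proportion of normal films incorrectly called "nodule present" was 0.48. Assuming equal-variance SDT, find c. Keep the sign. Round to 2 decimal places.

c = -0.13

Φ⁻¹(0.62) = 0.3055, Φ⁻¹(0.48) = -0.0502
c = −½·[z(H) + z(FA)] = −0.5 × (0.3055 + (-0.0502)) = -0.12765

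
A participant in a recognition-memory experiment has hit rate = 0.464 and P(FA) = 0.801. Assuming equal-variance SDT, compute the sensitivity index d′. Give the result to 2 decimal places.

d′ = -0.94

Φ⁻¹(H) = -0.0904
Φ⁻¹(FA) = 0.8452
d' = z(H) − z(FA) = -0.0904 − 0.8452 = -0.9356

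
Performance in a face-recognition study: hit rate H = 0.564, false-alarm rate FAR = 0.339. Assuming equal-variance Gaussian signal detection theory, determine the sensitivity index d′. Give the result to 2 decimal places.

d′ = 0.58

z(H) = 0.1611
z(FA) = -0.4152
d' = z(H) − z(FA) = 0.1611 − (-0.4152) = 0.5763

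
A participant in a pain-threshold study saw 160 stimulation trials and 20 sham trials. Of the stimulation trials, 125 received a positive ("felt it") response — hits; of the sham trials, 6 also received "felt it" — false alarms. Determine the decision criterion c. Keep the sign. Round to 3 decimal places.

H = 125/160 = 0.7812
FA = 6/20 = 0.3000
z(H) = 0.7763
z(FA) = -0.5244
c = −½·[z(H) + z(FA)] = −0.5 × (0.7763 + (-0.5244)) = -0.12595

c = -0.126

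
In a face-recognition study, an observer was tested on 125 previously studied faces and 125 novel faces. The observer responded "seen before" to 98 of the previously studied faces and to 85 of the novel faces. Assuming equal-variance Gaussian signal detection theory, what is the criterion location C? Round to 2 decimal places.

H = 98/125 = 0.7840
FA = 85/125 = 0.6800
Φ⁻¹(H) = 0.7858
Φ⁻¹(FA) = 0.4677
c = −½·[z(H) + z(FA)] = −0.5 × (0.7858 + 0.4677) = -0.62675
c < 0: the observer has a liberal response bias.

C = -0.63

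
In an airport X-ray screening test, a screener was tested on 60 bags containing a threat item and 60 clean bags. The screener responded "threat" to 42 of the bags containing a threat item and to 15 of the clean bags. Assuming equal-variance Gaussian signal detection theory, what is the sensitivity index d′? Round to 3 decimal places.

H = 42/60 = 0.7000
FA = 15/60 = 0.2500
z(H) = 0.5244
z(FA) = -0.6745
d' = z(H) − z(FA) = 0.5244 − (-0.6745) = 1.1989

d′ = 1.199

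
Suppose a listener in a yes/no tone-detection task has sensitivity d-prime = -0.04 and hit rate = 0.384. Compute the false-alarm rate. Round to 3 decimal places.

z(hit rate) = z(0.384) = -0.2950
z(FA) = z(H) − d' = -0.2950 − (-0.04) = -0.2550
false-alarm rate = Φ(-0.2550) = 0.3994

false-alarm rate = 0.399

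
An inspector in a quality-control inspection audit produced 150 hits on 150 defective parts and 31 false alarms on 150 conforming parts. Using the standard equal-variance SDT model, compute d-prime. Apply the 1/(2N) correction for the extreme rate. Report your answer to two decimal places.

The hit rate is 150/150 = 1, so apply the 1/(2N) correction: H → 1 − 1/(2·150) = 0.99667.
z(H) = z(0.99667) = 2.713
z(FA) = z(0.20667) = -0.818
d' = 2.713 − (-0.818) = 3.531

d-prime = 3.53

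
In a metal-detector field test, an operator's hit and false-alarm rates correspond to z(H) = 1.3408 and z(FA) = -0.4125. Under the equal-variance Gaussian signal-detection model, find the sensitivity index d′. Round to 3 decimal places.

d' = z(H) − z(FA) = 1.3408 − (-0.4125) = 1.7533

d′ = 1.753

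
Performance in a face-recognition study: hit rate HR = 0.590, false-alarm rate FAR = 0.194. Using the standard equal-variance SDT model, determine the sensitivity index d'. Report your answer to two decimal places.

d' = 1.09

z(0.590) = 0.228, z(0.194) = -0.863
d' = z(H) − z(FA) = 0.228 − (-0.863) = 1.091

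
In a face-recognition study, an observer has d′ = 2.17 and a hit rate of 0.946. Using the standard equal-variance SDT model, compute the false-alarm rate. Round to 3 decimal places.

false-alarm rate = 0.287

z(hit rate) = z(0.946) = 1.6072
z(FA) = z(H) − d' = 1.6072 − 2.17 = -0.5628
false-alarm rate = Φ(-0.5628) = 0.2868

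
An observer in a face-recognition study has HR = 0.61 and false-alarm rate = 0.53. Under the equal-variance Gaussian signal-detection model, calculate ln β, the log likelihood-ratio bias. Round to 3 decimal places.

ln β = -0.036

z(H) = z(0.61) = 0.2793
z(FA) = z(0.53) = 0.0753
ln β = −½·[z(H)² − z(FA)²] = −0.5 × (0.0780 − 0.0057) = -0.03615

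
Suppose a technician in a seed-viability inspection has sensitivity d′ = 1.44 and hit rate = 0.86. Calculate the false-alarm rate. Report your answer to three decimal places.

false-alarm rate = 0.360

z(hit rate) = z(0.86) = 1.0803
z(FA) = z(H) − d' = 1.0803 − 1.44 = -0.3597
false-alarm rate = Φ(-0.3597) = 0.3595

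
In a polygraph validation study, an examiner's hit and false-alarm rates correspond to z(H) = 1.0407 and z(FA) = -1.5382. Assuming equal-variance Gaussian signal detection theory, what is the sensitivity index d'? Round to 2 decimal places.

d' = z(H) − z(FA) = 1.0407 − (-1.5382) = 2.5789

d' = 2.58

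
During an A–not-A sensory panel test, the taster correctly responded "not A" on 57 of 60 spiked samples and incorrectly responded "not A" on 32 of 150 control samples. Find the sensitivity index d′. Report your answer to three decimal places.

H = 57/60 = 0.9500
FA = 32/150 = 0.2133
Φ⁻¹(H) = Φ⁻¹(0.9500) = 1.6449
Φ⁻¹(FA) = Φ⁻¹(0.2133) = -0.7950
d' = z(H) − z(FA) = 1.6449 − (-0.7950) = 2.4399

d′ = 2.440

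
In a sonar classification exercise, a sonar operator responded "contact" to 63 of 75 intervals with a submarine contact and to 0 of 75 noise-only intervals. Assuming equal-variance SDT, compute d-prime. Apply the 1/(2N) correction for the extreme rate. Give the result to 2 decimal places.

d-prime = 3.47

The false-alarm rate is 0/75 = 0, so apply the 1/(2N) correction: FA → 1/(2·75) = 0.00667.
z(H) = z(0.84000) = 0.994
z(FA) = z(0.00667) = -2.475
d' = 0.994 − (-2.475) = 3.469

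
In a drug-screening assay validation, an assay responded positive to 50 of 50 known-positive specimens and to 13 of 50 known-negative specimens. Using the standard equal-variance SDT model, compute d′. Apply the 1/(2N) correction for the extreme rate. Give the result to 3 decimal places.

d′ = 2.970

The hit rate is 50/50 = 1, so apply the 1/(2N) correction: H → 1 − 1/(2·50) = 0.99000.
z(H) = z(0.99000) = 2.3263
z(FA) = z(0.26000) = -0.6433
d' = 2.3263 − (-0.6433) = 2.9696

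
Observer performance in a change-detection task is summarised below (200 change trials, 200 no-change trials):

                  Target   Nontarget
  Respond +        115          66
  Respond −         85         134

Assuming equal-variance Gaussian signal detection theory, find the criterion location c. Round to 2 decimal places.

H = 115/200 = 0.5750
FA = 66/200 = 0.3300
Φ⁻¹(H) = 0.1891
Φ⁻¹(FA) = -0.4399
c = −½·[z(H) + z(FA)] = −0.5 × (0.1891 + (-0.4399)) = 0.1254

c = 0.13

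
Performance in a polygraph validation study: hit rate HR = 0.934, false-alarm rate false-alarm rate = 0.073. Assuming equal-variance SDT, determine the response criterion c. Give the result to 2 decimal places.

c = -0.03

z(H) = z(0.934) = 1.5063
z(FA) = z(0.073) = -1.4538
c = −½·[z(H) + z(FA)] = −0.5 × (1.5063 + (-1.4538)) = -0.02625
c < 0: the examiner has a liberal response bias.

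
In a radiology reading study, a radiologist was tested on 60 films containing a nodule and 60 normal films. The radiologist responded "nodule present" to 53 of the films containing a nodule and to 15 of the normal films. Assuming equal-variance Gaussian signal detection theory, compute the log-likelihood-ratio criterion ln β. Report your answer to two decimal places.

ln β = -0.48

H = 53/60 = 0.8833
FA = 15/60 = 0.2500
z(0.8833) = 1.192, z(0.2500) = -0.674
ln β = −½·[z(H)² − z(FA)²] = −0.5 × (1.421 − 0.454) = -0.4835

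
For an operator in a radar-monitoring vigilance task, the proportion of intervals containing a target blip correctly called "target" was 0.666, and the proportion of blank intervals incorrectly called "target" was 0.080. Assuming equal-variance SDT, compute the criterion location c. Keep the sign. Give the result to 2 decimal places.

c = 0.49

z(H) = 0.4289
z(FA) = -1.4051
c = −½·[z(H) + z(FA)] = −0.5 × (0.4289 + (-1.4051)) = 0.4881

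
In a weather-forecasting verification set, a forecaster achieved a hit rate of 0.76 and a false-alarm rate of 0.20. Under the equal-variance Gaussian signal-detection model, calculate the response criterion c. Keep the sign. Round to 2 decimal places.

c = 0.07

z(0.76) = 0.706, z(0.20) = -0.842
c = −½·[z(H) + z(FA)] = −0.5 × (0.706 + (-0.842)) = 0.068
c > 0: the forecaster has a conservative response bias.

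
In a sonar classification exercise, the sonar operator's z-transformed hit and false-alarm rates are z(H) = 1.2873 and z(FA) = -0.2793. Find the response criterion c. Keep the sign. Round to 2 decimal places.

c = −½·[z(H) + z(FA)] = −½·(1.2873 + (-0.2793)) = -0.5040

c = -0.50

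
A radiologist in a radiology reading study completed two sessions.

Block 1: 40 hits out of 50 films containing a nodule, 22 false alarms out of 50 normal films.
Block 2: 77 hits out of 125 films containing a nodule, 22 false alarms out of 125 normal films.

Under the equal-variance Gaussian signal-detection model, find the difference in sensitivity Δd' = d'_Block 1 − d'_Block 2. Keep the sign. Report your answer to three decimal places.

Δd' = -0.233

Block 1: z(0.8000) = 0.8416, z(0.4400) = -0.1510, d' = 0.9926
Block 2: z(0.6160) = 0.2950, z(0.1760) = -0.9307, d' = 1.2257
Δd' = d'_Block 1 − d'_Block 2 = 0.9926 − 1.2257 = -0.2331
Block 2 has the higher sensitivity.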